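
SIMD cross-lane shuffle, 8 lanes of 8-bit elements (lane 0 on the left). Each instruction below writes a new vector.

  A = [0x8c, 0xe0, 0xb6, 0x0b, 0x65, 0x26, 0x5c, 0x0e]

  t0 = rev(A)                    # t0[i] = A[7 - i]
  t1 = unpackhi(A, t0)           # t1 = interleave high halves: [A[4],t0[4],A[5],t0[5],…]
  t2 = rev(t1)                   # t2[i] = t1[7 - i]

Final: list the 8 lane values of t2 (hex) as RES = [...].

  t0: 0e 5c 26 65 0b b6 e0 8c
  t1: 65 0b 26 b6 5c e0 0e 8c
  t2: 8c 0e e0 5c b6 26 0b 65

RES = [0x8c, 0x0e, 0xe0, 0x5c, 0xb6, 0x26, 0x0b, 0x65]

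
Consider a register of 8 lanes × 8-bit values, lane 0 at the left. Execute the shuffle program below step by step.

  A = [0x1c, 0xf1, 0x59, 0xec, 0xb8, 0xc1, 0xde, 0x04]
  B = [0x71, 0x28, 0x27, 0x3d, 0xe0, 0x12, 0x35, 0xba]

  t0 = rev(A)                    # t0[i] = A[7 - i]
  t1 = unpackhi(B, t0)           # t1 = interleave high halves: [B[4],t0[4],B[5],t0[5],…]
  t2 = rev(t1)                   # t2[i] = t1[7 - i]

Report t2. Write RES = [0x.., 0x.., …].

RES = [0x1c, 0xba, 0xf1, 0x35, 0x59, 0x12, 0xec, 0xe0]

t0 = [0x04, 0xde, 0xc1, 0xb8, 0xec, 0x59, 0xf1, 0x1c]
t1 = [0xe0, 0xec, 0x12, 0x59, 0x35, 0xf1, 0xba, 0x1c]
t2 = [0x1c, 0xba, 0xf1, 0x35, 0x59, 0x12, 0xec, 0xe0]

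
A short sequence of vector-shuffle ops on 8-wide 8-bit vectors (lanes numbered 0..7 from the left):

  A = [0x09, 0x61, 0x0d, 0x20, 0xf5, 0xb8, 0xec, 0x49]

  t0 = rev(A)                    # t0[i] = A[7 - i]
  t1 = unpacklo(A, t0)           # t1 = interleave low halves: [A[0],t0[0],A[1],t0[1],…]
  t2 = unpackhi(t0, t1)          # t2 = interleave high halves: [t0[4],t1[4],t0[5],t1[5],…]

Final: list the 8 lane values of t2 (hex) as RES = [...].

→ t0 |49|ec|b8|f5|20|0d|61|09|
→ t1 |09|49|61|ec|0d|b8|20|f5|
→ t2 |20|0d|0d|b8|61|20|09|f5|

RES = [ 0x20  0x0d  0x0d  0xb8  0x61  0x20  0x09  0xf5 ]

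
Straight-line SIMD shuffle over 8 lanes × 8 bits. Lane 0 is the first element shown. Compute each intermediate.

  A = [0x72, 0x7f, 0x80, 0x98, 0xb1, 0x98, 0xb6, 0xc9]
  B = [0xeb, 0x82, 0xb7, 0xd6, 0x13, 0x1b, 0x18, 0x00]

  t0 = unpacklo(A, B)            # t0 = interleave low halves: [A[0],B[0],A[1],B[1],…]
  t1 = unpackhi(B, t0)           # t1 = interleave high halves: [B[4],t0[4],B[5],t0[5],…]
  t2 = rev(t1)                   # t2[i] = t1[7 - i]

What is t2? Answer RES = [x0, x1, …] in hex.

t0 = [0x72, 0xeb, 0x7f, 0x82, 0x80, 0xb7, 0x98, 0xd6]
t1 = [0x13, 0x80, 0x1b, 0xb7, 0x18, 0x98, 0x00, 0xd6]
t2 = [0xd6, 0x00, 0x98, 0x18, 0xb7, 0x1b, 0x80, 0x13]

RES = [ 0xd6  0x00  0x98  0x18  0xb7  0x1b  0x80  0x13 ]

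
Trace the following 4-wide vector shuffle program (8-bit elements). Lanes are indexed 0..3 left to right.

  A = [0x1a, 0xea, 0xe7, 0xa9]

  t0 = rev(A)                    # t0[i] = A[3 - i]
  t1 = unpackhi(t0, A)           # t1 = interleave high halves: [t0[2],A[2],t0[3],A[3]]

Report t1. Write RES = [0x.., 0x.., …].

RES = [ 0xea  0xe7  0x1a  0xa9 ]

  t0: a9 e7 ea 1a
  t1: ea e7 1a a9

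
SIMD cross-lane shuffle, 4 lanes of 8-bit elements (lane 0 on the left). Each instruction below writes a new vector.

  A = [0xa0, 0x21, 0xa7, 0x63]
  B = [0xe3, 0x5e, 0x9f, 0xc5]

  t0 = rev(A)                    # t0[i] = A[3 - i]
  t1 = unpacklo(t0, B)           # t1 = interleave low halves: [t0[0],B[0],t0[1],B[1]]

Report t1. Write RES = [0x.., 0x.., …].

RES = [ 0x63  0xe3  0xa7  0x5e ]

→ t0 |63|a7|21|a0|
→ t1 |63|e3|a7|5e|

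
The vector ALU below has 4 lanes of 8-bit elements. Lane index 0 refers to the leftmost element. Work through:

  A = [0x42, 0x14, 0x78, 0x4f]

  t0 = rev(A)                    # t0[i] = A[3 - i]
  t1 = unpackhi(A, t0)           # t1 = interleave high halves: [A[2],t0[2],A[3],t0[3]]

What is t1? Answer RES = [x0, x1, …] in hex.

t0 = [0x4f, 0x78, 0x14, 0x42]
t1 = [0x78, 0x14, 0x4f, 0x42]

RES = [0x78, 0x14, 0x4f, 0x42]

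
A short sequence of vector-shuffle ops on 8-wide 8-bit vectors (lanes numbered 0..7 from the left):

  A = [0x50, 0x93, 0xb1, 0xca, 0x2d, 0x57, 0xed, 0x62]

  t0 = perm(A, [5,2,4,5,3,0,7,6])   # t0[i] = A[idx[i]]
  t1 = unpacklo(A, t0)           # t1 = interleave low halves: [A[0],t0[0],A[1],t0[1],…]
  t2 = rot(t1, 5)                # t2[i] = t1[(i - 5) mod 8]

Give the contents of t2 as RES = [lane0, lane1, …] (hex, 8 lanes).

RES = [0xb1, 0xb1, 0x2d, 0xca, 0x57, 0x50, 0x57, 0x93]

t0 = [0x57, 0xb1, 0x2d, 0x57, 0xca, 0x50, 0x62, 0xed]
t1 = [0x50, 0x57, 0x93, 0xb1, 0xb1, 0x2d, 0xca, 0x57]
t2 = [0xb1, 0xb1, 0x2d, 0xca, 0x57, 0x50, 0x57, 0x93]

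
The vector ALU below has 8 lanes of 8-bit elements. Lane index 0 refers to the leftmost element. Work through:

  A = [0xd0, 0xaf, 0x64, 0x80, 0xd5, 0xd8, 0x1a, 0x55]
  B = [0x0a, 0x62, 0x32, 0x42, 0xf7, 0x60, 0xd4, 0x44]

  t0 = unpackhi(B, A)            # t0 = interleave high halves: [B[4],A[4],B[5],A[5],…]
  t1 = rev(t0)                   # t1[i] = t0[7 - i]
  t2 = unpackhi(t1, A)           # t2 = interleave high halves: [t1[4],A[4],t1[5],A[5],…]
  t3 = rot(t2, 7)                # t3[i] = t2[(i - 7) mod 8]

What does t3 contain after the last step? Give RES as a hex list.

RES = [0xd5, 0x60, 0xd8, 0xd5, 0x1a, 0xf7, 0x55, 0xd8]

t0 = [0xf7, 0xd5, 0x60, 0xd8, 0xd4, 0x1a, 0x44, 0x55]
t1 = [0x55, 0x44, 0x1a, 0xd4, 0xd8, 0x60, 0xd5, 0xf7]
t2 = [0xd8, 0xd5, 0x60, 0xd8, 0xd5, 0x1a, 0xf7, 0x55]
t3 = [0xd5, 0x60, 0xd8, 0xd5, 0x1a, 0xf7, 0x55, 0xd8]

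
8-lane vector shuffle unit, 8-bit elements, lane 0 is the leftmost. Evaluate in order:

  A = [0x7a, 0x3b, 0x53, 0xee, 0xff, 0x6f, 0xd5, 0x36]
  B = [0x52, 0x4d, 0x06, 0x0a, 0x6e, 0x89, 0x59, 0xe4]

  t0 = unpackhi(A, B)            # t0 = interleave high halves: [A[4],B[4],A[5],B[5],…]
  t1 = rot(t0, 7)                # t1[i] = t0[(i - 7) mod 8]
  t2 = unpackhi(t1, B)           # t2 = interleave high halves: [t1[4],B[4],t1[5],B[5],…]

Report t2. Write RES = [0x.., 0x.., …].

→ t0 |ff|6e|6f|89|d5|59|36|e4|
→ t1 |6e|6f|89|d5|59|36|e4|ff|
→ t2 |59|6e|36|89|e4|59|ff|e4|

RES = [ 0x59  0x6e  0x36  0x89  0xe4  0x59  0xff  0xe4 ]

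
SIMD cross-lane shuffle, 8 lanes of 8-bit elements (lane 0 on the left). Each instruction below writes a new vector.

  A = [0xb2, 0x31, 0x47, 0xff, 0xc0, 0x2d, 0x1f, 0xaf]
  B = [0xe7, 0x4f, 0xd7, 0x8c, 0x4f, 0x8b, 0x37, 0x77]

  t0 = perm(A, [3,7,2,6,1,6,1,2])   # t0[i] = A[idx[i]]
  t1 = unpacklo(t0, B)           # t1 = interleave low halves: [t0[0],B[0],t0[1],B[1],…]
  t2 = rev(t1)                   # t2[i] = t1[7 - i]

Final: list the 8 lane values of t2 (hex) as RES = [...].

→ t0 |ff|af|47|1f|31|1f|31|47|
→ t1 |ff|e7|af|4f|47|d7|1f|8c|
→ t2 |8c|1f|d7|47|4f|af|e7|ff|

RES = [0x8c, 0x1f, 0xd7, 0x47, 0x4f, 0xaf, 0xe7, 0xff]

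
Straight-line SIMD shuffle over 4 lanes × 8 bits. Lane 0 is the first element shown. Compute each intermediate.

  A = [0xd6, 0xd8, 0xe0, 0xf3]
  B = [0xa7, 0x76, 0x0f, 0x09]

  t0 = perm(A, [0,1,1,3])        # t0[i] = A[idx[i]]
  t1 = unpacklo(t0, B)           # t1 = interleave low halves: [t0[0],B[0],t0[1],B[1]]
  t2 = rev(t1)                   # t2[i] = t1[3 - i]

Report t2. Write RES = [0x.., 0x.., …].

RES = [ 0x76  0xd8  0xa7  0xd6 ]

  t0: d6 d8 d8 f3
  t1: d6 a7 d8 76
  t2: 76 d8 a7 d6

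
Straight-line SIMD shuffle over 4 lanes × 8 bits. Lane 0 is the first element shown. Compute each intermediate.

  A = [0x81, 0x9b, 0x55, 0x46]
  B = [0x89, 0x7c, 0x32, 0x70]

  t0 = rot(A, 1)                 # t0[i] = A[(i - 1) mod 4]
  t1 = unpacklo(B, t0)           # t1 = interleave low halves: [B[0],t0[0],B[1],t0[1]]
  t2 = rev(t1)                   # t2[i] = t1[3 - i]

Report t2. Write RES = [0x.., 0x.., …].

RES = [0x81, 0x7c, 0x46, 0x89]

t0 = [0x46, 0x81, 0x9b, 0x55]
t1 = [0x89, 0x46, 0x7c, 0x81]
t2 = [0x81, 0x7c, 0x46, 0x89]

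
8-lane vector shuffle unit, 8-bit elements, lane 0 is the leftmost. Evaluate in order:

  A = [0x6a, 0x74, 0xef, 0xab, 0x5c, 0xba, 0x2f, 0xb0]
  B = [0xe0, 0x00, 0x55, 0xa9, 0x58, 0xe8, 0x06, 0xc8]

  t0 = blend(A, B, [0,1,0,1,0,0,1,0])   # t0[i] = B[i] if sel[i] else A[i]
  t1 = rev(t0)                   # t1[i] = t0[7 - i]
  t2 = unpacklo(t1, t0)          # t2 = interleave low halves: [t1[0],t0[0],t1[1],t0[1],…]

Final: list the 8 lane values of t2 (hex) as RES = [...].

→ t0 |6a|00|ef|a9|5c|ba|06|b0|
→ t1 |b0|06|ba|5c|a9|ef|00|6a|
→ t2 |b0|6a|06|00|ba|ef|5c|a9|

RES = [0xb0, 0x6a, 0x06, 0x00, 0xba, 0xef, 0x5c, 0xa9]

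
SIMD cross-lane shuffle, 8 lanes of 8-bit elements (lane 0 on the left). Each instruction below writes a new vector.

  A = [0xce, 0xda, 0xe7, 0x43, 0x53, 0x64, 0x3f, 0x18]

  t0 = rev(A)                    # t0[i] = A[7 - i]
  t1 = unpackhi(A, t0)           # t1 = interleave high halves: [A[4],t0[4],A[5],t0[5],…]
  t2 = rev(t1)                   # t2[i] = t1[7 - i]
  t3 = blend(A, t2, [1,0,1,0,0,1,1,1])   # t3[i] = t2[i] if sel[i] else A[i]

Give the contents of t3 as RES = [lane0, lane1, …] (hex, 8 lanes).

→ t0 |18|3f|64|53|43|e7|da|ce|
→ t1 |53|43|64|e7|3f|da|18|ce|
→ t2 |ce|18|da|3f|e7|64|43|53|
→ t3 |ce|da|da|43|53|64|43|53|

RES = [ 0xce  0xda  0xda  0x43  0x53  0x64  0x43  0x53 ]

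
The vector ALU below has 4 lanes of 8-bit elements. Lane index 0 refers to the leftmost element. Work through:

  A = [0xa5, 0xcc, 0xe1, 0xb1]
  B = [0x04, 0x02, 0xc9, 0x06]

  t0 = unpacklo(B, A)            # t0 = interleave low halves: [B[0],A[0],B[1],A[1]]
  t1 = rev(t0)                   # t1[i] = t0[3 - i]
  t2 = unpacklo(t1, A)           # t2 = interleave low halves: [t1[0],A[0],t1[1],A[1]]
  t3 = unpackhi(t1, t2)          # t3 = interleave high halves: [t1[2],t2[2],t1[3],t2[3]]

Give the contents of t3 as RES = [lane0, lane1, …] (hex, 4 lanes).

RES = [0xa5, 0x02, 0x04, 0xcc]

t0 = [0x04, 0xa5, 0x02, 0xcc]
t1 = [0xcc, 0x02, 0xa5, 0x04]
t2 = [0xcc, 0xa5, 0x02, 0xcc]
t3 = [0xa5, 0x02, 0x04, 0xcc]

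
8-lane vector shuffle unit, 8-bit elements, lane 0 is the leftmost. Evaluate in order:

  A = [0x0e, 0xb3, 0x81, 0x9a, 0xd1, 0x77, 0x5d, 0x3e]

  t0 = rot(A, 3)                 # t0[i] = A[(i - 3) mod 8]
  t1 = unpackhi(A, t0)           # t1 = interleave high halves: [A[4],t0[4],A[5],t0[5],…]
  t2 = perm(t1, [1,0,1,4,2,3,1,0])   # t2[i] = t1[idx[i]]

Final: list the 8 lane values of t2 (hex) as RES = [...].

RES = [ 0xb3  0xd1  0xb3  0x5d  0x77  0x81  0xb3  0xd1 ]

  t0: 77 5d 3e 0e b3 81 9a d1
  t1: d1 b3 77 81 5d 9a 3e d1
  t2: b3 d1 b3 5d 77 81 b3 d1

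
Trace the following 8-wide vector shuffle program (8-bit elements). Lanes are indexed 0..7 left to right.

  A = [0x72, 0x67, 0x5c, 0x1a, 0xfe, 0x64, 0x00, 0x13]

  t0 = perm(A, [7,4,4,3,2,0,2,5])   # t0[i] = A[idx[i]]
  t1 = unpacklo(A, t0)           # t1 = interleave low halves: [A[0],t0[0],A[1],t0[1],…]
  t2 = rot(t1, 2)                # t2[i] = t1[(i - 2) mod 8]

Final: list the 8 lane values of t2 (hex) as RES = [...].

  t0: 13 fe fe 1a 5c 72 5c 64
  t1: 72 13 67 fe 5c fe 1a 1a
  t2: 1a 1a 72 13 67 fe 5c fe

RES = [0x1a, 0x1a, 0x72, 0x13, 0x67, 0xfe, 0x5c, 0xfe]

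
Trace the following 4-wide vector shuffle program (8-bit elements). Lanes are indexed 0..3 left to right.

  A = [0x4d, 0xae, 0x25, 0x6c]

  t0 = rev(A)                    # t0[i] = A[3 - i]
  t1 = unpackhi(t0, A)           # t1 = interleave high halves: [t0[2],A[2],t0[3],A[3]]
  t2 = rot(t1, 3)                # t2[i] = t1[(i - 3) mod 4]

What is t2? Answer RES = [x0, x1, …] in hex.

RES = [0x25, 0x4d, 0x6c, 0xae]

→ t0 |6c|25|ae|4d|
→ t1 |ae|25|4d|6c|
→ t2 |25|4d|6c|ae|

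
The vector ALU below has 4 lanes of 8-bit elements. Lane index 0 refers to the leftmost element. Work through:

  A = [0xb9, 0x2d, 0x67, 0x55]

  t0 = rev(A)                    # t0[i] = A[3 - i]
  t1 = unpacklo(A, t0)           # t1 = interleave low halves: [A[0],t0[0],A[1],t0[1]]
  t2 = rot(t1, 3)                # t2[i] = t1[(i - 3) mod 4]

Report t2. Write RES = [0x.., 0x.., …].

RES = [ 0x55  0x2d  0x67  0xb9 ]

t0 = [0x55, 0x67, 0x2d, 0xb9]
t1 = [0xb9, 0x55, 0x2d, 0x67]
t2 = [0x55, 0x2d, 0x67, 0xb9]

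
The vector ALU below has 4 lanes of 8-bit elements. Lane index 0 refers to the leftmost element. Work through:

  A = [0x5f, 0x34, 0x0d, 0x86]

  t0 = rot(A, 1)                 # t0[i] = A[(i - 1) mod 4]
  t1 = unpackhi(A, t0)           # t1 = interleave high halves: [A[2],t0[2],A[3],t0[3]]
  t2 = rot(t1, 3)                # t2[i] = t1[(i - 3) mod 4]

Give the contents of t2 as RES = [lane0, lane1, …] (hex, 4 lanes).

RES = [ 0x34  0x86  0x0d  0x0d ]

→ t0 |86|5f|34|0d|
→ t1 |0d|34|86|0d|
→ t2 |34|86|0d|0d|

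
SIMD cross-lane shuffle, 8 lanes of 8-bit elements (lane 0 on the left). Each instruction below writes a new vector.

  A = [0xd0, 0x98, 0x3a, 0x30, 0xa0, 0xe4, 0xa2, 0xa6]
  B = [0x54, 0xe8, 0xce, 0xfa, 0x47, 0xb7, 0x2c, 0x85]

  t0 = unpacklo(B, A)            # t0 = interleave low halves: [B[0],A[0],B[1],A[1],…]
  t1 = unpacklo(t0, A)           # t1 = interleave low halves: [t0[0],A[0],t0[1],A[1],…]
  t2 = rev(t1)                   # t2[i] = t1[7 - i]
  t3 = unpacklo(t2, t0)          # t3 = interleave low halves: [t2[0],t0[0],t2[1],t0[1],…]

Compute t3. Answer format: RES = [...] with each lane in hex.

RES = [ 0x30  0x54  0x98  0xd0  0x3a  0xe8  0xe8  0x98 ]

t0 = [0x54, 0xd0, 0xe8, 0x98, 0xce, 0x3a, 0xfa, 0x30]
t1 = [0x54, 0xd0, 0xd0, 0x98, 0xe8, 0x3a, 0x98, 0x30]
t2 = [0x30, 0x98, 0x3a, 0xe8, 0x98, 0xd0, 0xd0, 0x54]
t3 = [0x30, 0x54, 0x98, 0xd0, 0x3a, 0xe8, 0xe8, 0x98]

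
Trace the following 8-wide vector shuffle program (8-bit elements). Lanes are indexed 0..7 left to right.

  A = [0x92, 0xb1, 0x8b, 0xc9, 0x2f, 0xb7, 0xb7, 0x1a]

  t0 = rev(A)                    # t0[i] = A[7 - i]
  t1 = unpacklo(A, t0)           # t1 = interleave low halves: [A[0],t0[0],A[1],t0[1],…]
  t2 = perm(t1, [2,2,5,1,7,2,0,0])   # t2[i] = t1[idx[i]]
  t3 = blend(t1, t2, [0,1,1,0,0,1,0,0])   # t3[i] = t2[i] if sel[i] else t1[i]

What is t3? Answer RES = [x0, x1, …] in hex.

t0 = [0x1a, 0xb7, 0xb7, 0x2f, 0xc9, 0x8b, 0xb1, 0x92]
t1 = [0x92, 0x1a, 0xb1, 0xb7, 0x8b, 0xb7, 0xc9, 0x2f]
t2 = [0xb1, 0xb1, 0xb7, 0x1a, 0x2f, 0xb1, 0x92, 0x92]
t3 = [0x92, 0xb1, 0xb7, 0xb7, 0x8b, 0xb1, 0xc9, 0x2f]

RES = [ 0x92  0xb1  0xb7  0xb7  0x8b  0xb1  0xc9  0x2f ]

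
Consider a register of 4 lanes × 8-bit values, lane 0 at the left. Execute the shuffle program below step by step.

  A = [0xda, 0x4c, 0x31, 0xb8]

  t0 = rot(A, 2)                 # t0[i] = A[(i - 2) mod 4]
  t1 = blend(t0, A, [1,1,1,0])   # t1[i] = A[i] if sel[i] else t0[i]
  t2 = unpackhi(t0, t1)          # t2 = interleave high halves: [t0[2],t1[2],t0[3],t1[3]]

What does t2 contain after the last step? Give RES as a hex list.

RES = [ 0xda  0x31  0x4c  0x4c ]

→ t0 |31|b8|da|4c|
→ t1 |da|4c|31|4c|
→ t2 |da|31|4c|4c|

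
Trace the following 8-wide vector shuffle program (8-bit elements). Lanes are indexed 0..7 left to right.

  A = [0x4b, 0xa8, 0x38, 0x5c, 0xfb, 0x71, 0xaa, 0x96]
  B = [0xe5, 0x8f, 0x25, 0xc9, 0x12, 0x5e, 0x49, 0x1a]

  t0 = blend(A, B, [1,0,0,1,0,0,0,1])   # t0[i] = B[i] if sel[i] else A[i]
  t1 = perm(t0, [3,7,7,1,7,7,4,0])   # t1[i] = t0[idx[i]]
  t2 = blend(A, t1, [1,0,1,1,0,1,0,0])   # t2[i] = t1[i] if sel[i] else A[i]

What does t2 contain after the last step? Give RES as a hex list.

  t0: e5 a8 38 c9 fb 71 aa 1a
  t1: c9 1a 1a a8 1a 1a fb e5
  t2: c9 a8 1a a8 fb 1a aa 96

RES = [0xc9, 0xa8, 0x1a, 0xa8, 0xfb, 0x1a, 0xaa, 0x96]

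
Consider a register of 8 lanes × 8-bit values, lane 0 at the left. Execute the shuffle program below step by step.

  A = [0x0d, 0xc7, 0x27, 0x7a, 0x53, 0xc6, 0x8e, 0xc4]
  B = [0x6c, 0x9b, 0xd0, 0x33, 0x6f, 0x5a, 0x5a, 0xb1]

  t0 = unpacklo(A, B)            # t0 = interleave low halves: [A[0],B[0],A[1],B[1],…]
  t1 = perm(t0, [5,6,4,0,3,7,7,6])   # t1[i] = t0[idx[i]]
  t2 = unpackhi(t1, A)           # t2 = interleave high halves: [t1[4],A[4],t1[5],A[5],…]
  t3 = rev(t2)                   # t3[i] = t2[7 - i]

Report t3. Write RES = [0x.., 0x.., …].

RES = [0xc4, 0x7a, 0x8e, 0x33, 0xc6, 0x33, 0x53, 0x9b]

  t0: 0d 6c c7 9b 27 d0 7a 33
  t1: d0 7a 27 0d 9b 33 33 7a
  t2: 9b 53 33 c6 33 8e 7a c4
  t3: c4 7a 8e 33 c6 33 53 9b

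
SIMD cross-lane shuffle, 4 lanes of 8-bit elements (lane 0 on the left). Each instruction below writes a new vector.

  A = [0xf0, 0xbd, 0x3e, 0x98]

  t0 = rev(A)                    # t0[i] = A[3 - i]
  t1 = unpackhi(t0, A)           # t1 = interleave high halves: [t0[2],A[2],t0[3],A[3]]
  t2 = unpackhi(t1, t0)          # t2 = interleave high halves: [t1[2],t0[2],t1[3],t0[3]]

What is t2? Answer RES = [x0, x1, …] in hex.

→ t0 |98|3e|bd|f0|
→ t1 |bd|3e|f0|98|
→ t2 |f0|bd|98|f0|

RES = [0xf0, 0xbd, 0x98, 0xf0]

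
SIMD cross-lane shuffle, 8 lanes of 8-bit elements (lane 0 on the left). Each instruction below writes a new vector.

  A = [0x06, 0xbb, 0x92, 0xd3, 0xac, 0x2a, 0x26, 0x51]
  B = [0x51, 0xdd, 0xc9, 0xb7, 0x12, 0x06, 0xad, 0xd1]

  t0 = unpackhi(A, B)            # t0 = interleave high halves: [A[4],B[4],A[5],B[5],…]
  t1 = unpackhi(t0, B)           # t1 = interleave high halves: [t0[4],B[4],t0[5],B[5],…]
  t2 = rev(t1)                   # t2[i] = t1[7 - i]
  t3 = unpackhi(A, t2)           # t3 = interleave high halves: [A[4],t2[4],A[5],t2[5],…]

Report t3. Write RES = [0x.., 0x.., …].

RES = [0xac, 0x06, 0x2a, 0xad, 0x26, 0x12, 0x51, 0x26]

t0 = [0xac, 0x12, 0x2a, 0x06, 0x26, 0xad, 0x51, 0xd1]
t1 = [0x26, 0x12, 0xad, 0x06, 0x51, 0xad, 0xd1, 0xd1]
t2 = [0xd1, 0xd1, 0xad, 0x51, 0x06, 0xad, 0x12, 0x26]
t3 = [0xac, 0x06, 0x2a, 0xad, 0x26, 0x12, 0x51, 0x26]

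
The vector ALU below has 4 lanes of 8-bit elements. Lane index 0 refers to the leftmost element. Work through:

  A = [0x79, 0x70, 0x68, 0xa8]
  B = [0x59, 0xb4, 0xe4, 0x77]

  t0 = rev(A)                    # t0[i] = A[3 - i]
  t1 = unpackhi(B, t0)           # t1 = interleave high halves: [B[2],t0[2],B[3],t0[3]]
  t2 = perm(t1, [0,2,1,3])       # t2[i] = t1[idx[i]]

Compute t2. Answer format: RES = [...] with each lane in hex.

→ t0 |a8|68|70|79|
→ t1 |e4|70|77|79|
→ t2 |e4|77|70|79|

RES = [0xe4, 0x77, 0x70, 0x79]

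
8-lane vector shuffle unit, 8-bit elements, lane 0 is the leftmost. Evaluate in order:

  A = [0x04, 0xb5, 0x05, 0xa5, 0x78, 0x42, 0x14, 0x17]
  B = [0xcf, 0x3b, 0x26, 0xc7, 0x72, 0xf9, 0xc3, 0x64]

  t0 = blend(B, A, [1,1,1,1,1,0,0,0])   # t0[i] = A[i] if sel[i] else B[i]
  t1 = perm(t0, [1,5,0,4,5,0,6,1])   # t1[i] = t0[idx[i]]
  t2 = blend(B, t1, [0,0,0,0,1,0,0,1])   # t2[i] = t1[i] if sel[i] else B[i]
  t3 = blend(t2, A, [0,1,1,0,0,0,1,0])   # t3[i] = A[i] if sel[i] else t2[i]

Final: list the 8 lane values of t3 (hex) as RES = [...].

  t0: 04 b5 05 a5 78 f9 c3 64
  t1: b5 f9 04 78 f9 04 c3 b5
  t2: cf 3b 26 c7 f9 f9 c3 b5
  t3: cf b5 05 c7 f9 f9 14 b5

RES = [0xcf, 0xb5, 0x05, 0xc7, 0xf9, 0xf9, 0x14, 0xb5]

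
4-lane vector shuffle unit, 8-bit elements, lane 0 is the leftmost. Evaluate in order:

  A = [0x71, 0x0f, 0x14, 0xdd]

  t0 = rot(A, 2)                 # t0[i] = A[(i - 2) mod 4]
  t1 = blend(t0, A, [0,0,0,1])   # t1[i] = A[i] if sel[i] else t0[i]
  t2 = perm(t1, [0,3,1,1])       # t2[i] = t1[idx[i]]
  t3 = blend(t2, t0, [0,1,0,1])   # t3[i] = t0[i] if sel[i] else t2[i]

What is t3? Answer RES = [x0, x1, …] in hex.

  t0: 14 dd 71 0f
  t1: 14 dd 71 dd
  t2: 14 dd dd dd
  t3: 14 dd dd 0f

RES = [0x14, 0xdd, 0xdd, 0x0f]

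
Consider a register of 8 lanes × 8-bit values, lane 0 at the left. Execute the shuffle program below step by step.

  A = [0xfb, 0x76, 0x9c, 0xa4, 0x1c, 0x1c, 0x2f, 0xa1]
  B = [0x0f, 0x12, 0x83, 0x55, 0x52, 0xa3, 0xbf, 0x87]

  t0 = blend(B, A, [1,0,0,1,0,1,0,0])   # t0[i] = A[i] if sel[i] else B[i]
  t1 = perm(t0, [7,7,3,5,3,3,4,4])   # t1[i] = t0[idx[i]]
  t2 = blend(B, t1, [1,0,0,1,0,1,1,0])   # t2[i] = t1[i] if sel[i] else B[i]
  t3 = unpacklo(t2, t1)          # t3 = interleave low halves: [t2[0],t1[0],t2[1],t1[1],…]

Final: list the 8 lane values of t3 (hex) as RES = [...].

RES = [0x87, 0x87, 0x12, 0x87, 0x83, 0xa4, 0x1c, 0x1c]

t0 = [0xfb, 0x12, 0x83, 0xa4, 0x52, 0x1c, 0xbf, 0x87]
t1 = [0x87, 0x87, 0xa4, 0x1c, 0xa4, 0xa4, 0x52, 0x52]
t2 = [0x87, 0x12, 0x83, 0x1c, 0x52, 0xa4, 0x52, 0x87]
t3 = [0x87, 0x87, 0x12, 0x87, 0x83, 0xa4, 0x1c, 0x1c]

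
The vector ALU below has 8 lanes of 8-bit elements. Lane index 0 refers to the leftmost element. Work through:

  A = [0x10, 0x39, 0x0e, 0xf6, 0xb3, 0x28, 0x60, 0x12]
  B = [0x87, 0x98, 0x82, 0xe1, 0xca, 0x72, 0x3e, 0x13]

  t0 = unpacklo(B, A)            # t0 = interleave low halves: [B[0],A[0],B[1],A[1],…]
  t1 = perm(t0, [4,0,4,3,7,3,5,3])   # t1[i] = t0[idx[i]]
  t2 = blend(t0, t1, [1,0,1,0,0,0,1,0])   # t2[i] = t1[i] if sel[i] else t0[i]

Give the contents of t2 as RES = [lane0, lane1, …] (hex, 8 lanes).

→ t0 |87|10|98|39|82|0e|e1|f6|
→ t1 |82|87|82|39|f6|39|0e|39|
→ t2 |82|10|82|39|82|0e|0e|f6|

RES = [0x82, 0x10, 0x82, 0x39, 0x82, 0x0e, 0x0e, 0xf6]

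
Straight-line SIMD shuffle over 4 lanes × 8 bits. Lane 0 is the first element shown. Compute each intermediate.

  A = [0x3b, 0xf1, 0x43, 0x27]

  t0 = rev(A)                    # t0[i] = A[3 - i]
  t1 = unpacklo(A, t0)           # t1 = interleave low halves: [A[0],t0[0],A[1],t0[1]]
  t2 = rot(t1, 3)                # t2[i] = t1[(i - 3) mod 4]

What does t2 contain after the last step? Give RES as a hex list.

RES = [0x27, 0xf1, 0x43, 0x3b]

t0 = [0x27, 0x43, 0xf1, 0x3b]
t1 = [0x3b, 0x27, 0xf1, 0x43]
t2 = [0x27, 0xf1, 0x43, 0x3b]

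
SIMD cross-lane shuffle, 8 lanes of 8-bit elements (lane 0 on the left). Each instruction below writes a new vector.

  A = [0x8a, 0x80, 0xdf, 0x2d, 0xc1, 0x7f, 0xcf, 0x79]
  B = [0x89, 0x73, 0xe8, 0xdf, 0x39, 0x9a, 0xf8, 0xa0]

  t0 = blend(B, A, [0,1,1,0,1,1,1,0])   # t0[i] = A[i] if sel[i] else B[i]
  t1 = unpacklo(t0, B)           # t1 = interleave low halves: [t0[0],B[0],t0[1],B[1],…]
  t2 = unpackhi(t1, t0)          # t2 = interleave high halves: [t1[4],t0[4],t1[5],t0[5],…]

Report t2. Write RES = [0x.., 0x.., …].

  t0: 89 80 df df c1 7f cf a0
  t1: 89 89 80 73 df e8 df df
  t2: df c1 e8 7f df cf df a0

RES = [0xdf, 0xc1, 0xe8, 0x7f, 0xdf, 0xcf, 0xdf, 0xa0]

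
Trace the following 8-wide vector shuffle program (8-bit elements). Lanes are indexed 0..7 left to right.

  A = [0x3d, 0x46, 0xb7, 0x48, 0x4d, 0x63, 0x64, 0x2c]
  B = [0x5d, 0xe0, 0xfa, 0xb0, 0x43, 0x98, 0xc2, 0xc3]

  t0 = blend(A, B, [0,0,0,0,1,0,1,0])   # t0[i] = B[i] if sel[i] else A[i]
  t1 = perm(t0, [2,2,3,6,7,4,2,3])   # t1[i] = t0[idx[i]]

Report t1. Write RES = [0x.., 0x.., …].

RES = [ 0xb7  0xb7  0x48  0xc2  0x2c  0x43  0xb7  0x48 ]

t0 = [0x3d, 0x46, 0xb7, 0x48, 0x43, 0x63, 0xc2, 0x2c]
t1 = [0xb7, 0xb7, 0x48, 0xc2, 0x2c, 0x43, 0xb7, 0x48]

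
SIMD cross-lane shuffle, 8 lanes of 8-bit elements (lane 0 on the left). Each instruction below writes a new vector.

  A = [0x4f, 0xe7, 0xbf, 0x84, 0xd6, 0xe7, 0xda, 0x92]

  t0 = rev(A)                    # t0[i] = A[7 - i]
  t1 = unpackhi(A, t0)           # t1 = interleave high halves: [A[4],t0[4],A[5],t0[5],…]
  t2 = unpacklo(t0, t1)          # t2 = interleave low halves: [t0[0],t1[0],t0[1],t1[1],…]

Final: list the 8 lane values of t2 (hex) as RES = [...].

RES = [ 0x92  0xd6  0xda  0x84  0xe7  0xe7  0xd6  0xbf ]

→ t0 |92|da|e7|d6|84|bf|e7|4f|
→ t1 |d6|84|e7|bf|da|e7|92|4f|
→ t2 |92|d6|da|84|e7|e7|d6|bf|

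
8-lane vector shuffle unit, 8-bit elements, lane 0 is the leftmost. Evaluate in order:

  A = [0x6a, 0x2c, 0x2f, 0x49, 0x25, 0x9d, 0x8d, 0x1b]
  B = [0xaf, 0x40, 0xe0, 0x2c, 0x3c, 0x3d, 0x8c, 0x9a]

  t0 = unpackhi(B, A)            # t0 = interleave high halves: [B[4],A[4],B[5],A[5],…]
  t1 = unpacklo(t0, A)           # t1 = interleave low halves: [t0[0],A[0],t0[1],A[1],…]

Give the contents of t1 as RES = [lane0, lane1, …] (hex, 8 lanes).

RES = [0x3c, 0x6a, 0x25, 0x2c, 0x3d, 0x2f, 0x9d, 0x49]

→ t0 |3c|25|3d|9d|8c|8d|9a|1b|
→ t1 |3c|6a|25|2c|3d|2f|9d|49|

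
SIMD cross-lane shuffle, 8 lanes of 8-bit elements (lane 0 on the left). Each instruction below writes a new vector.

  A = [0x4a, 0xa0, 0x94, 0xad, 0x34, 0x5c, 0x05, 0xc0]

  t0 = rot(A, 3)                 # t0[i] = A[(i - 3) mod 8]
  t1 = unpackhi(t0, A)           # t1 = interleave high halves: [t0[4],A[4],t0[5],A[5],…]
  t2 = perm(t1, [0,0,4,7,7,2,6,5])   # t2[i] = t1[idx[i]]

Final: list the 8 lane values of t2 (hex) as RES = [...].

RES = [ 0xa0  0xa0  0xad  0xc0  0xc0  0x94  0x34  0x05 ]

  t0: 5c 05 c0 4a a0 94 ad 34
  t1: a0 34 94 5c ad 05 34 c0
  t2: a0 a0 ad c0 c0 94 34 05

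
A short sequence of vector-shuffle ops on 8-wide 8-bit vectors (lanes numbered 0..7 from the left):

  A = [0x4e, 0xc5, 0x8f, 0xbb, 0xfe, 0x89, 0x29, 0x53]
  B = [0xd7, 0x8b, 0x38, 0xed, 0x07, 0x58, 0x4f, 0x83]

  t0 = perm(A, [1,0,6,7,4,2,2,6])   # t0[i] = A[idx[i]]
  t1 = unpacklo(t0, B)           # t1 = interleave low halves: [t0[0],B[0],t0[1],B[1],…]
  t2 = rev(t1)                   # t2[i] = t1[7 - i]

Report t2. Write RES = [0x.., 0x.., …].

→ t0 |c5|4e|29|53|fe|8f|8f|29|
→ t1 |c5|d7|4e|8b|29|38|53|ed|
→ t2 |ed|53|38|29|8b|4e|d7|c5|

RES = [0xed, 0x53, 0x38, 0x29, 0x8b, 0x4e, 0xd7, 0xc5]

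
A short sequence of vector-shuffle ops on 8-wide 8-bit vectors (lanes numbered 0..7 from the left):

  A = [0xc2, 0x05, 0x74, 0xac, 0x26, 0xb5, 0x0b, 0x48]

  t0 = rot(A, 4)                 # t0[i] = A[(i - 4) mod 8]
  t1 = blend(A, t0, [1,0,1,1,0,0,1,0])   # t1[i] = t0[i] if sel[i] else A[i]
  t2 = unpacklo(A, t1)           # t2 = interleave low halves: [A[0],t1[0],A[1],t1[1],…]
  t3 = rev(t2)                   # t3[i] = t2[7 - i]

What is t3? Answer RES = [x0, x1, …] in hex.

  t0: 26 b5 0b 48 c2 05 74 ac
  t1: 26 05 0b 48 26 b5 74 48
  t2: c2 26 05 05 74 0b ac 48
  t3: 48 ac 0b 74 05 05 26 c2

RES = [ 0x48  0xac  0x0b  0x74  0x05  0x05  0x26  0xc2 ]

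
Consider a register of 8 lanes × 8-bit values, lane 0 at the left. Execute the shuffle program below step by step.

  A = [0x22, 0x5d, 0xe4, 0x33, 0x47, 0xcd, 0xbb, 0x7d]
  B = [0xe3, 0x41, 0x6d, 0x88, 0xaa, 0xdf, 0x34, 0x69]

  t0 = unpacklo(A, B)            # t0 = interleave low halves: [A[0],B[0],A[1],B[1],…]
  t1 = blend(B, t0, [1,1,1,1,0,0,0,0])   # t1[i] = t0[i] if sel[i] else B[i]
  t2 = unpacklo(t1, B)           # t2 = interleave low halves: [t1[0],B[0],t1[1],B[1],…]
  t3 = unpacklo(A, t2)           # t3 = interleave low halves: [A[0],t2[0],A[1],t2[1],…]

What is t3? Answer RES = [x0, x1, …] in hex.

  t0: 22 e3 5d 41 e4 6d 33 88
  t1: 22 e3 5d 41 aa df 34 69
  t2: 22 e3 e3 41 5d 6d 41 88
  t3: 22 22 5d e3 e4 e3 33 41

RES = [0x22, 0x22, 0x5d, 0xe3, 0xe4, 0xe3, 0x33, 0x41]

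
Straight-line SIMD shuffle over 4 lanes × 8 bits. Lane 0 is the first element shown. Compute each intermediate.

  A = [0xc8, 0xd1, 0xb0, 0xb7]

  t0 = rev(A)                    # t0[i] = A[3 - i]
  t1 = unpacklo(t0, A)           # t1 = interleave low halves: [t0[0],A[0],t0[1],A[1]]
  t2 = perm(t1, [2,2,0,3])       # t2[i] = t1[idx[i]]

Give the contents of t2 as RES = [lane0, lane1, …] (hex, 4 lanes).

RES = [ 0xb0  0xb0  0xb7  0xd1 ]

t0 = [0xb7, 0xb0, 0xd1, 0xc8]
t1 = [0xb7, 0xc8, 0xb0, 0xd1]
t2 = [0xb0, 0xb0, 0xb7, 0xd1]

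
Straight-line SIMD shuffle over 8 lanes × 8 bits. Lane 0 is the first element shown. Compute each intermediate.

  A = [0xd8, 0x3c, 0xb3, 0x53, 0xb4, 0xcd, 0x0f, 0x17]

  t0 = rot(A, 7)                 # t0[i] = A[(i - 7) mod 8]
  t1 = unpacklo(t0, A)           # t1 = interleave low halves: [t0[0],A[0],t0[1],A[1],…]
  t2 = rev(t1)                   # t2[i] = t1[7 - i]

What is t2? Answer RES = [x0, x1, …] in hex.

RES = [0x53, 0xb4, 0xb3, 0x53, 0x3c, 0xb3, 0xd8, 0x3c]

→ t0 |3c|b3|53|b4|cd|0f|17|d8|
→ t1 |3c|d8|b3|3c|53|b3|b4|53|
→ t2 |53|b4|b3|53|3c|b3|d8|3c|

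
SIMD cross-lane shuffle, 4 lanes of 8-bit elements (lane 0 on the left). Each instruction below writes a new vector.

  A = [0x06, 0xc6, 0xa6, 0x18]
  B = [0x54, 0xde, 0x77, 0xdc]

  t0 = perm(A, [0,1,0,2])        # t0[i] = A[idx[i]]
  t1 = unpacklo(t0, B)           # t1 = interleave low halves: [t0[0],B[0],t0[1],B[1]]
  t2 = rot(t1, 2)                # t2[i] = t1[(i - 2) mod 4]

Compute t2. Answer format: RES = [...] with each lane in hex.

t0 = [0x06, 0xc6, 0x06, 0xa6]
t1 = [0x06, 0x54, 0xc6, 0xde]
t2 = [0xc6, 0xde, 0x06, 0x54]

RES = [0xc6, 0xde, 0x06, 0x54]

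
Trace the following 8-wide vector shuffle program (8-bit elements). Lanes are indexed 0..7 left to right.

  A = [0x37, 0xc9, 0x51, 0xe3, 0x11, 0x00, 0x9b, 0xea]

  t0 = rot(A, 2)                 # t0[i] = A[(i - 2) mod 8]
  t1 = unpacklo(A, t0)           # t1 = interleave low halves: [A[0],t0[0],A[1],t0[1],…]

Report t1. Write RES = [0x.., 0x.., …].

→ t0 |9b|ea|37|c9|51|e3|11|00|
→ t1 |37|9b|c9|ea|51|37|e3|c9|

RES = [0x37, 0x9b, 0xc9, 0xea, 0x51, 0x37, 0xe3, 0xc9]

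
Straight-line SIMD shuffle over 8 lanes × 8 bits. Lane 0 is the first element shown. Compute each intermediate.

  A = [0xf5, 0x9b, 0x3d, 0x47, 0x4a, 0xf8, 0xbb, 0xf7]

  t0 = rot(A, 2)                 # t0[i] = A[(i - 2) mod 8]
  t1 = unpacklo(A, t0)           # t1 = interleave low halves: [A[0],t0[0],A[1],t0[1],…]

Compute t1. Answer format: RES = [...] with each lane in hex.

RES = [ 0xf5  0xbb  0x9b  0xf7  0x3d  0xf5  0x47  0x9b ]

  t0: bb f7 f5 9b 3d 47 4a f8
  t1: f5 bb 9b f7 3d f5 47 9b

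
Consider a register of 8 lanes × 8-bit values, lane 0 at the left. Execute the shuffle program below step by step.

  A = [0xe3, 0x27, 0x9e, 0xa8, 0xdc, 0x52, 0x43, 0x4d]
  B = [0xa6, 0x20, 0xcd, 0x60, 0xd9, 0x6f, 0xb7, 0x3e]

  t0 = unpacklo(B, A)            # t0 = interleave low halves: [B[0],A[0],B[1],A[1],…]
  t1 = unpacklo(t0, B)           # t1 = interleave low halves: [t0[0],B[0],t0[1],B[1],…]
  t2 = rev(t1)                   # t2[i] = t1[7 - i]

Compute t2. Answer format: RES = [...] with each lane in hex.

t0 = [0xa6, 0xe3, 0x20, 0x27, 0xcd, 0x9e, 0x60, 0xa8]
t1 = [0xa6, 0xa6, 0xe3, 0x20, 0x20, 0xcd, 0x27, 0x60]
t2 = [0x60, 0x27, 0xcd, 0x20, 0x20, 0xe3, 0xa6, 0xa6]

RES = [0x60, 0x27, 0xcd, 0x20, 0x20, 0xe3, 0xa6, 0xa6]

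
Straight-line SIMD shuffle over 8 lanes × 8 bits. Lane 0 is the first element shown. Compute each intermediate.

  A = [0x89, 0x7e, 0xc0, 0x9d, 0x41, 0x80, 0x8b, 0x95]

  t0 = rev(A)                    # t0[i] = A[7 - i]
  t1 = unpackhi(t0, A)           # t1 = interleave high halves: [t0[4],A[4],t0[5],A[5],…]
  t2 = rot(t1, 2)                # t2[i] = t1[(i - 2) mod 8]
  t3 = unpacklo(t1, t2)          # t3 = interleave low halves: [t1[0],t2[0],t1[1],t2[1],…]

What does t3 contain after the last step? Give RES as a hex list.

→ t0 |95|8b|80|41|9d|c0|7e|89|
→ t1 |9d|41|c0|80|7e|8b|89|95|
→ t2 |89|95|9d|41|c0|80|7e|8b|
→ t3 |9d|89|41|95|c0|9d|80|41|

RES = [0x9d, 0x89, 0x41, 0x95, 0xc0, 0x9d, 0x80, 0x41]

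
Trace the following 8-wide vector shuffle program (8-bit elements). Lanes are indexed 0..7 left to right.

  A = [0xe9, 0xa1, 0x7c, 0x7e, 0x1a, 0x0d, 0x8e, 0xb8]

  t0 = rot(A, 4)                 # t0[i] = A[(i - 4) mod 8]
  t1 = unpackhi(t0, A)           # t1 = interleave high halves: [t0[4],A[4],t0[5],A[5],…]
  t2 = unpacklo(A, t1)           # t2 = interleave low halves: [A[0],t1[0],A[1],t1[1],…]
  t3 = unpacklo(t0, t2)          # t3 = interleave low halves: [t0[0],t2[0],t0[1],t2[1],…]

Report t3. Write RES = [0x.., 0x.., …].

RES = [0x1a, 0xe9, 0x0d, 0xe9, 0x8e, 0xa1, 0xb8, 0x1a]

  t0: 1a 0d 8e b8 e9 a1 7c 7e
  t1: e9 1a a1 0d 7c 8e 7e b8
  t2: e9 e9 a1 1a 7c a1 7e 0d
  t3: 1a e9 0d e9 8e a1 b8 1a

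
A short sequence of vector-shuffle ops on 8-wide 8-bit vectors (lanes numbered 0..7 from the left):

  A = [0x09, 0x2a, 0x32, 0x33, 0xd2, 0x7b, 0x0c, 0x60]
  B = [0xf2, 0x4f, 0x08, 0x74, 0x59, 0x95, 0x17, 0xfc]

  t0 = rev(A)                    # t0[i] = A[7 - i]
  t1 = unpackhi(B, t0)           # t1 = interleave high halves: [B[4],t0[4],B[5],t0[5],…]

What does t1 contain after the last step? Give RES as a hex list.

RES = [ 0x59  0x33  0x95  0x32  0x17  0x2a  0xfc  0x09 ]

→ t0 |60|0c|7b|d2|33|32|2a|09|
→ t1 |59|33|95|32|17|2a|fc|09|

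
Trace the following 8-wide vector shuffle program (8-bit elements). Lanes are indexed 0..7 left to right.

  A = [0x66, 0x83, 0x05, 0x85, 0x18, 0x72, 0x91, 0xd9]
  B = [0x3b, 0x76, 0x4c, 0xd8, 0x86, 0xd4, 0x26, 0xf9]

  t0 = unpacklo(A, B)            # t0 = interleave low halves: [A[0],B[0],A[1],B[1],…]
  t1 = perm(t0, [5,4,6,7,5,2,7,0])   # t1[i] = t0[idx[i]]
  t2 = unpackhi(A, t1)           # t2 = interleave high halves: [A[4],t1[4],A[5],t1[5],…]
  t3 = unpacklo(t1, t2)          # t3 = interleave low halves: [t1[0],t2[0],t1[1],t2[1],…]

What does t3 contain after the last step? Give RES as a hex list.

RES = [0x4c, 0x18, 0x05, 0x4c, 0x85, 0x72, 0xd8, 0x83]

t0 = [0x66, 0x3b, 0x83, 0x76, 0x05, 0x4c, 0x85, 0xd8]
t1 = [0x4c, 0x05, 0x85, 0xd8, 0x4c, 0x83, 0xd8, 0x66]
t2 = [0x18, 0x4c, 0x72, 0x83, 0x91, 0xd8, 0xd9, 0x66]
t3 = [0x4c, 0x18, 0x05, 0x4c, 0x85, 0x72, 0xd8, 0x83]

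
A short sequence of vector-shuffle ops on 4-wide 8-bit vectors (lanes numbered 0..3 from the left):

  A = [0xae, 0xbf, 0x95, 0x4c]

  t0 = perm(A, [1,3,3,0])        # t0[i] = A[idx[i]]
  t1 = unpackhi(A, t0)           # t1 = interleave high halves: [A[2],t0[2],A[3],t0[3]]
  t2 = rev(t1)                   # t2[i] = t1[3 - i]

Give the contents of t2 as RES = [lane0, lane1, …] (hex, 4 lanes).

RES = [ 0xae  0x4c  0x4c  0x95 ]

  t0: bf 4c 4c ae
  t1: 95 4c 4c ae
  t2: ae 4c 4c 95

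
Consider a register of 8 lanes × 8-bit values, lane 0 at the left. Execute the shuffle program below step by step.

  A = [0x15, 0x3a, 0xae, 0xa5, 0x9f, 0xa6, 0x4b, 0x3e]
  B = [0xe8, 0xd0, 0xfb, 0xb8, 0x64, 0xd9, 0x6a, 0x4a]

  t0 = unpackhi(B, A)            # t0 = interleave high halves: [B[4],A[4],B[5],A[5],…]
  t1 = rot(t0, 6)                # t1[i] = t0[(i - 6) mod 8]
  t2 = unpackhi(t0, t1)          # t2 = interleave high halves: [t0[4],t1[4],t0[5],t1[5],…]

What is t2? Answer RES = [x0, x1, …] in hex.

RES = [ 0x6a  0x4a  0x4b  0x3e  0x4a  0x64  0x3e  0x9f ]

→ t0 |64|9f|d9|a6|6a|4b|4a|3e|
→ t1 |d9|a6|6a|4b|4a|3e|64|9f|
→ t2 |6a|4a|4b|3e|4a|64|3e|9f|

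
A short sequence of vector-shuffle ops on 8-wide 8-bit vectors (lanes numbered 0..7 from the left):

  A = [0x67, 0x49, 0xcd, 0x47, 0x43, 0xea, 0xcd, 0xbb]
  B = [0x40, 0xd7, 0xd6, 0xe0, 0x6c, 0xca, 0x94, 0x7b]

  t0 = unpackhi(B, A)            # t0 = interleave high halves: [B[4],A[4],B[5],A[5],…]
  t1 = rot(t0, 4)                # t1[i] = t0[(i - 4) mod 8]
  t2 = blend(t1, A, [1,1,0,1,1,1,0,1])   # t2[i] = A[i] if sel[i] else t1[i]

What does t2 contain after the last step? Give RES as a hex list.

→ t0 |6c|43|ca|ea|94|cd|7b|bb|
→ t1 |94|cd|7b|bb|6c|43|ca|ea|
→ t2 |67|49|7b|47|43|ea|ca|bb|

RES = [ 0x67  0x49  0x7b  0x47  0x43  0xea  0xca  0xbb ]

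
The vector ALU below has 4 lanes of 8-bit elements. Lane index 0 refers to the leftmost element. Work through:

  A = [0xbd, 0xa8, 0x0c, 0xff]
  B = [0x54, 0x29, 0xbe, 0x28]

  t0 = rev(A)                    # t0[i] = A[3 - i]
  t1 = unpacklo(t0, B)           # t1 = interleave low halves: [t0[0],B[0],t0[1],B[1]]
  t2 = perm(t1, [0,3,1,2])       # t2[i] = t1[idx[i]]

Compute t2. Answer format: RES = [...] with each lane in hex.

  t0: ff 0c a8 bd
  t1: ff 54 0c 29
  t2: ff 29 54 0c

RES = [ 0xff  0x29  0x54  0x0c ]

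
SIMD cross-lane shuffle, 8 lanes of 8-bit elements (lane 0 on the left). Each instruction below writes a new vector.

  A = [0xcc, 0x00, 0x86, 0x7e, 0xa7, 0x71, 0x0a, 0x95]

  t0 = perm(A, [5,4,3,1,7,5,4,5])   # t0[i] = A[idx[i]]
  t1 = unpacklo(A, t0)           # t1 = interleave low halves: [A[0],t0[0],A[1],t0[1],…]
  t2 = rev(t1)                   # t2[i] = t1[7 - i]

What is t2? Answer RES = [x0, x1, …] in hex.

→ t0 |71|a7|7e|00|95|71|a7|71|
→ t1 |cc|71|00|a7|86|7e|7e|00|
→ t2 |00|7e|7e|86|a7|00|71|cc|

RES = [ 0x00  0x7e  0x7e  0x86  0xa7  0x00  0x71  0xcc ]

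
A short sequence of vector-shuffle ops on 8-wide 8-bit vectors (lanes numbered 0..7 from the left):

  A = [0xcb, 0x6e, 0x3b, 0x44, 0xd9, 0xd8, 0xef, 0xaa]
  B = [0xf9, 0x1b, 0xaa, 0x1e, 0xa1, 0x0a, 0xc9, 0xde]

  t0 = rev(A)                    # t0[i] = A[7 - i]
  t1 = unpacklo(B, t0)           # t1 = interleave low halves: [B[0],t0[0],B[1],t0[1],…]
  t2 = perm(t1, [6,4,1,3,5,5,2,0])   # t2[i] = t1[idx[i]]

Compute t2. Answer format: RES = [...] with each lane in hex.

RES = [0x1e, 0xaa, 0xaa, 0xef, 0xd8, 0xd8, 0x1b, 0xf9]

→ t0 |aa|ef|d8|d9|44|3b|6e|cb|
→ t1 |f9|aa|1b|ef|aa|d8|1e|d9|
→ t2 |1e|aa|aa|ef|d8|d8|1b|f9|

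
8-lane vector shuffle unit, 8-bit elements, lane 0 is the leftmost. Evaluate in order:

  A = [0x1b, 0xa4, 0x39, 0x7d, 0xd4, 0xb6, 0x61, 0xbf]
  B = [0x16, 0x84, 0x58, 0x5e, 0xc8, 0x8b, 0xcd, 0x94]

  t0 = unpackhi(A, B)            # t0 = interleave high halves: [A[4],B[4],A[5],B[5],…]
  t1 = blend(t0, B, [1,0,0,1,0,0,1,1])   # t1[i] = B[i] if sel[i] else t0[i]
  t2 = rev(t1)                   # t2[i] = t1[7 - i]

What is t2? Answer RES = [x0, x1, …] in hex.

RES = [0x94, 0xcd, 0xcd, 0x61, 0x5e, 0xb6, 0xc8, 0x16]

→ t0 |d4|c8|b6|8b|61|cd|bf|94|
→ t1 |16|c8|b6|5e|61|cd|cd|94|
→ t2 |94|cd|cd|61|5e|b6|c8|16|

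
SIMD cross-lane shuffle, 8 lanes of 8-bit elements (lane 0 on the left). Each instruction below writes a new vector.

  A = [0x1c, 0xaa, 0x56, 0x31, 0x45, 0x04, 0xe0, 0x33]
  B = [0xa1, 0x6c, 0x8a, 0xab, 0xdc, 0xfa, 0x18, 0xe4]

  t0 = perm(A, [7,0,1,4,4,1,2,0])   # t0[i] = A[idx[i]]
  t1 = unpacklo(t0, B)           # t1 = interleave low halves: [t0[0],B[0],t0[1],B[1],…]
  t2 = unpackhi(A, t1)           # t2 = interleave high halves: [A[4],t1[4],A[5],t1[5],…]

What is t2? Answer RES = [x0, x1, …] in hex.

RES = [ 0x45  0xaa  0x04  0x8a  0xe0  0x45  0x33  0xab ]

t0 = [0x33, 0x1c, 0xaa, 0x45, 0x45, 0xaa, 0x56, 0x1c]
t1 = [0x33, 0xa1, 0x1c, 0x6c, 0xaa, 0x8a, 0x45, 0xab]
t2 = [0x45, 0xaa, 0x04, 0x8a, 0xe0, 0x45, 0x33, 0xab]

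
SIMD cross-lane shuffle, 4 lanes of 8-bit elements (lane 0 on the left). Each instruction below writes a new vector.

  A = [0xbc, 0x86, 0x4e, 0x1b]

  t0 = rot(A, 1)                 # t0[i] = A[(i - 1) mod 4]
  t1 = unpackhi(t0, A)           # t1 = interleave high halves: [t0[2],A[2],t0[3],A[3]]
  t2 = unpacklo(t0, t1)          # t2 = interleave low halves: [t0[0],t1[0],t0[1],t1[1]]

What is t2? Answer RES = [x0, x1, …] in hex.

RES = [ 0x1b  0x86  0xbc  0x4e ]

  t0: 1b bc 86 4e
  t1: 86 4e 4e 1b
  t2: 1b 86 bc 4e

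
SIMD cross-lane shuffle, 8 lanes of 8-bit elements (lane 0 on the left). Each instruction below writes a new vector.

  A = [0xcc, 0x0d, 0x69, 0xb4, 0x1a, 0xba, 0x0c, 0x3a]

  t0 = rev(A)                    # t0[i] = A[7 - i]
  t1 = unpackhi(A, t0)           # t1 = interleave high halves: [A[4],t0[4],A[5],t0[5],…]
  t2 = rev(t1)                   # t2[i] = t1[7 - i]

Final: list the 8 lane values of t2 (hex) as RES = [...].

RES = [0xcc, 0x3a, 0x0d, 0x0c, 0x69, 0xba, 0xb4, 0x1a]

  t0: 3a 0c ba 1a b4 69 0d cc
  t1: 1a b4 ba 69 0c 0d 3a cc
  t2: cc 3a 0d 0c 69 ba b4 1a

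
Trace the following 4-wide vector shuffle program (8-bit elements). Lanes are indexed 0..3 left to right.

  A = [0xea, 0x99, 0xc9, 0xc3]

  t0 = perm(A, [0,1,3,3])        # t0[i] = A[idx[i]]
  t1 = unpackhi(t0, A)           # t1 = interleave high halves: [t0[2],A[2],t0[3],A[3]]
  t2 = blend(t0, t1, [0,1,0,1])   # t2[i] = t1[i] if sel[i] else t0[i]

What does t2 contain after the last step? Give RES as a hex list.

t0 = [0xea, 0x99, 0xc3, 0xc3]
t1 = [0xc3, 0xc9, 0xc3, 0xc3]
t2 = [0xea, 0xc9, 0xc3, 0xc3]

RES = [ 0xea  0xc9  0xc3  0xc3 ]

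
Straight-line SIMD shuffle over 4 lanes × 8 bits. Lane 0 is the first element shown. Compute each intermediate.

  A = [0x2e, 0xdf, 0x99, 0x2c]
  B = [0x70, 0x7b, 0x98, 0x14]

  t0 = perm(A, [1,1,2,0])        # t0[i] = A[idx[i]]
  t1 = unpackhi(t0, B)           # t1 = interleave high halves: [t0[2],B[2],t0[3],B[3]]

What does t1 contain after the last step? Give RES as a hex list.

t0 = [0xdf, 0xdf, 0x99, 0x2e]
t1 = [0x99, 0x98, 0x2e, 0x14]

RES = [ 0x99  0x98  0x2e  0x14 ]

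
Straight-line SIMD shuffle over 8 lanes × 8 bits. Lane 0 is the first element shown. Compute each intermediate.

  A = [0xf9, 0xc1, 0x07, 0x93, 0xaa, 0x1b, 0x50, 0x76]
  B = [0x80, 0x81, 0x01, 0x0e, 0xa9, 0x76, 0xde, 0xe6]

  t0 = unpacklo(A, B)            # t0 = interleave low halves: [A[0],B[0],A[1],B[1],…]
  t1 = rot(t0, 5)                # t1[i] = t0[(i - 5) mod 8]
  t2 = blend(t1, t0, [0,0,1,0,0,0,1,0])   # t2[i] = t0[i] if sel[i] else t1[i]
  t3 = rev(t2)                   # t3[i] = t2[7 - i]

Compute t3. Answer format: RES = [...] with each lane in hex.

RES = [ 0xc1  0x93  0xf9  0x0e  0x93  0xc1  0x07  0x81 ]

  t0: f9 80 c1 81 07 01 93 0e
  t1: 81 07 01 93 0e f9 80 c1
  t2: 81 07 c1 93 0e f9 93 c1
  t3: c1 93 f9 0e 93 c1 07 81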